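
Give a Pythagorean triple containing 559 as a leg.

We need the other leg and hypotenuse such that 559² + x² = c².
Take x = 840, c = 1009: 559² + 840² = 312481 + 705600 = 1018081 = 1009² ✓
Triple: (559, 840, 1009)

(559, 840, 1009)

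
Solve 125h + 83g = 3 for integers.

Step 1: Check solvability.
gcd(125, 83) = 1
Since 1 divides 3, solutions exist.

Step 2: Apply extended Euclidean algorithm to find gcd.
We find integers such that 125*x0 + 83*y0 = 1

Step 3: Scale the particular solution.
Multiply by 3/1 = 3:
h = 6, g = -9

Step 4: Verify.
125*(6) + 83*(-9) = 3 = 3 ✓

h = 6, g = -9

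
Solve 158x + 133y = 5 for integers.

Step 1: Check solvability.
gcd(158, 133) = 1
Since 1 divides 5, solutions exist.

Step 2: Apply extended Euclidean algorithm to find gcd.
We find integers such that 158*x0 + 133*y0 = 1

Step 3: Scale the particular solution.
Multiply by 5/1 = 5:
x = 80, y = -95

Step 4: Verify.
158*(80) + 133*(-95) = 5 = 5 ✓

x = 80, y = -95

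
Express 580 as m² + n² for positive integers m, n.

We need to find integers m, n > 0 such that m² + n² = 580.
Trying m = 2: n² = 580 - 2² = 580 - 4 = 576
n = 24
Check: 2² + 24² = 4 + 576 = 580 ✓

580 = 2² + 24²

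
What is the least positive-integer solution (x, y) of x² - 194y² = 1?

We seek the smallest positive integers (x, y) with x² - 194y² = 1, i.e., x² = 194y² + 1.
Try successive y values:
y = 1: x² = 194·1² + 1 = 195, not a perfect square
y = 2: x² = 194·2² + 1 = 777, not a perfect square
y = 3: x² = 194·3² + 1 = 1747, not a perfect square
... continuing the search (or via continued fractions) ...
y = 14: x² = 194·14² + 1 = 38025, x = 195 ✓

Verify: 195² - 194·14² = 38025 - 38024 = 1 ✓

x = 195, y = 14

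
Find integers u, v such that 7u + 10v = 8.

Step 1: Check solvability.
gcd(7, 10) = 1
Since 1 divides 8, solutions exist.

Step 2: Apply extended Euclidean algorithm to find gcd.
We find integers such that 7*x0 + 10*y0 = 1

Step 3: Scale the particular solution.
Multiply by 8/1 = 8:
u = 24, v = -16

Step 4: Verify.
7*(24) + 10*(-16) = 8 = 8 ✓

u = 24, v = -16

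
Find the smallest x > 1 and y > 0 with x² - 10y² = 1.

We seek the smallest positive integers (x, y) with x² - 10y² = 1, i.e., x² = 10y² + 1.
Try successive y values:
y = 1: x² = 10·1² + 1 = 11, not a perfect square
y = 2: x² = 10·2² + 1 = 41, not a perfect square
y = 3: x² = 10·3² + 1 = 91, not a perfect square
... continuing the search (or via continued fractions) ...
y = 6: x² = 10·6² + 1 = 361, x = 19 ✓

Verify: 19² - 10·6² = 361 - 360 = 1 ✓

x = 19, y = 6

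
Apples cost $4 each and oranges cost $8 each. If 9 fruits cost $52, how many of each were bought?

Let a = apples, o = oranges.
a + o = 9
4a + 8o = 52
Substitute o = 9 - a:
4a + 8(9 - a) = 52
(4 - 8)a = 52 - 72
-4a = -20
a = 5, o = 9 - 5 = 4

Apples: 5, Oranges: 4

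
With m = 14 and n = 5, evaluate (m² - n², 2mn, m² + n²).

a = m² - n² = 196 - 25 = 171
b = 2mn = 2·14·5 = 140
c = m² + n² = 196 + 25 = 221
Verify: 171² + 140² = 29241 + 19600 = 48841 = 221² ✓

(171, 140, 221)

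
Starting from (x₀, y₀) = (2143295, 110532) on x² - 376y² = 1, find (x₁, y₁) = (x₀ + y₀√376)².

Solutions to x² - Dy² = 1 are generated by powers of (x₀ + y₀√D).
The next solution satisfies x₁ + y₁√376 = (x₀ + y₀√376)², giving:
x₁ = x₀² + 376y₀² = 2143295² + 376·110532² = 4593713457025 + 4593713457024 = 9187426914049
y₁ = 2x₀y₀ = 2·2143295·110532 = 473805365880

Verify: 9187426914049² - 376·473805365880² = 84408813300991931233574401 - 84408813300991931233574400 = 1 ✓

x = 9187426914049, y = 473805365880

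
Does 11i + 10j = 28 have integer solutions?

Step 1: Compute gcd(11, 10).
gcd(11, 10) = 1

Step 2: Check divisibility.
Does 1 divide 28? 28 = 1 x 28, so yes.

By the theorem on linear Diophantine equations, 11i + 10j = 28 has integer solutions if and only if gcd(11, 10) divides 28. Since 1 | 28, solutions exist.

Yes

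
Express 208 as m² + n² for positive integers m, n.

We need to find integers m, n > 0 such that m² + n² = 208.
Trying m = 8: n² = 208 - 8² = 208 - 64 = 144
n = 12
Check: 8² + 12² = 64 + 144 = 208 ✓

208 = 8² + 12²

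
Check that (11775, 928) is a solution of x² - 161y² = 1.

Compute x² = 11775² = 138650625
Compute 161y² = 161·928² = 161·861184 = 138650624
x² - 161y² = 138650625 - 138650624 = 1
Since this equals 1, (11775, 928) is a solution.

Yes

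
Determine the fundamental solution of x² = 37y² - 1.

We need x² = 37y² - 1. Try successive y:
y = 1: x² = 37·1² - 1 = 36 = 6² ✓
Check: 6² - 37·1² = 36 - 37 = -1 ✓

x = 6, y = 1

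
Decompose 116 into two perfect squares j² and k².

We need to find integers j, k > 0 such that j² + k² = 116.
Trying j = 4: k² = 116 - 4² = 116 - 16 = 100
k = 10
Check: 4² + 10² = 16 + 100 = 116 ✓

116 = 4² + 10²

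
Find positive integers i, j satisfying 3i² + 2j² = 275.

Try small values of i and check whether (275 - 3i²)/2 is a perfect square.
i = 7: 3·7² = 147, so 2j² = 275 - 147 = 128, giving j² = 64, j = 8.
Check: 3·7² + 2·8² = 147 + 128 = 275 ✓

i = 7, j = 8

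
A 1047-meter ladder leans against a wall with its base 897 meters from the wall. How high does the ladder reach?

The ladder, wall, and ground form a right triangle with hypotenuse 1047 and one leg 897.
By the Pythagorean theorem: h² = 1047² - 897² = 1096209 - 804609 = 291600
h = √291600 = 540 meters

540 meters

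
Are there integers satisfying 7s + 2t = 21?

Step 1: Compute gcd(7, 2).
gcd(7, 2) = 1

Step 2: Check divisibility.
Does 1 divide 21? 21 = 1 x 21, so yes.

By the theorem on linear Diophantine equations, 7s + 2t = 21 has integer solutions if and only if gcd(7, 2) divides 21. Since 1 | 21, solutions exist.

Yes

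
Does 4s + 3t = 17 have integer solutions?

Step 1: Compute gcd(4, 3).
gcd(4, 3) = 1

Step 2: Check divisibility.
Does 1 divide 17? 17 = 1 x 17, so yes.

By the theorem on linear Diophantine equations, 4s + 3t = 17 has integer solutions if and only if gcd(4, 3) divides 17. Since 1 | 17, solutions exist.

Yes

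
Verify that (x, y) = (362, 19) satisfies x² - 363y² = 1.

Compute x² = 362² = 131044
Compute 363y² = 363·19² = 363·361 = 131043
x² - 363y² = 131044 - 131043 = 1
Since this equals 1, (362, 19) is a solution.

Yes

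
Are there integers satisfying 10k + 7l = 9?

Step 1: Compute gcd(10, 7).
gcd(10, 7) = 1

Step 2: Check divisibility.
Does 1 divide 9? 9 = 1 x 9, so yes.

By the theorem on linear Diophantine equations, 10k + 7l = 9 has integer solutions if and only if gcd(10, 7) divides 9. Since 1 | 9, solutions exist.

Yes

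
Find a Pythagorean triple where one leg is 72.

We need the other leg and hypotenuse such that 72² + x² = c².
Take x = 96, c = 120: 72² + 96² = 5184 + 9216 = 14400 = 120² ✓
Triple: (72, 96, 120)

(72, 96, 120)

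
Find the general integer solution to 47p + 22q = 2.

Step 1: Compute gcd(47, 22) = 1.
Since 1 divides 2, solutions exist.

Step 2: Find a particular solution using extended Euclidean algorithm.
We get p₀ = -14, q₀ = 30.
Check: 47*-14 + 22*30 = 2 = 2 ✓

Step 3: Write the general solution.
p = -14 + (22/1)t = -14 + 22t
q = 30 - (47/1)t = 30 - 47t
for any integer t.

p = -14 + 22t, q = 30 - 47t for integer t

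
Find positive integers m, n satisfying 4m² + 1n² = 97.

Try small values of m and check whether (97 - 4m²)/1 is a perfect square.
m = 2: 4·2² = 16, so 1n² = 97 - 16 = 81, giving n² = 81, n = 9.
Check: 4·2² + 1·9² = 16 + 81 = 97 ✓

m = 2, n = 9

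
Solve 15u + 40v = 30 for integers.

Step 1: Check solvability.
gcd(15, 40) = 5
Since 5 divides 30, solutions exist.

Step 2: Apply extended Euclidean algorithm to find gcd.
We find integers such that 15*x0 + 40*y0 = 5

Step 3: Scale the particular solution.
Multiply by 30/5 = 6:
u = 18, v = -6

Step 4: Verify.
15*(18) + 40*(-6) = 30 = 30 ✓

u = 18, v = -6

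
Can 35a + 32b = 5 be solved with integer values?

Step 1: Compute gcd(35, 32).
gcd(35, 32) = 1

Step 2: Check divisibility.
Does 1 divide 5? 5 = 1 x 5, so yes.

By the theorem on linear Diophantine equations, 35a + 32b = 5 has integer solutions if and only if gcd(35, 32) divides 5. Since 1 | 5, solutions exist.

Yes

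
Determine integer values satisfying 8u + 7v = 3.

Step 1: Check solvability.
gcd(8, 7) = 1
Since 1 divides 3, solutions exist.

Step 2: Apply extended Euclidean algorithm to find gcd.
We find integers such that 8*x0 + 7*y0 = 1

Step 3: Scale the particular solution.
Multiply by 3/1 = 3:
u = 3, v = -3

Step 4: Verify.
8*(3) + 7*(-3) = 3 = 3 ✓

u = 3, v = -3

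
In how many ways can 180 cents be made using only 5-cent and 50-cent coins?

We need non-negative integers (x, y) with 5x + 50y = 180.
For each x from 0 to 36, check if (180 - 5x) is a non-negative multiple of 50.
Solutions (x, y): (6,3), (16,2), (26,1), (36,0)
Count: 4

4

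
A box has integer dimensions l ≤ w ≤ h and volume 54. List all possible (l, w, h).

Iterate l from 1 to ⌊54^(1/3)⌋. For each l dividing 54, iterate w ≥ l with w dividing 54/l, and set h = 54/(l·w).
Triples found (6): (1×1×54), (1×2×27), (1×3×18), (1×6×9), (2×3×9), (3×3×6)

(1×1×54), (1×2×27), (1×3×18), (1×6×9), (2×3×9), (3×3×6)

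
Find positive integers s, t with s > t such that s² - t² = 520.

Factor: s² - t² = (s+t)(s-t) = 520.
We need two factors of 520 with the same parity.
Use s+t = 260 and s-t = 2 (product 260·2 = 520).
Adding: 2s = 262, so s = 131.
Subtracting: 2t = 258, so t = 129.
Check: 131² - 129² = 17161 - 16641 = 520 ✓

s = 131, t = 129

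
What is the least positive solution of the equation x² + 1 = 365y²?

We need x² = 365y² - 1. Try successive y:
y = 1: x² = 365·1² - 1 = 364, not a perfect square
y = 2: x² = 365·2² - 1 = 1459, not a perfect square
y = 3: x² = 365·3² - 1 = 3284, not a perfect square
...
y = 181: x² = 365·181² - 1 = 11957764 = 3458² ✓
Check: 3458² - 365·181² = 11957764 - 11957765 = -1 ✓

x = 3458, y = 181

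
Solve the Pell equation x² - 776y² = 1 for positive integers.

We seek the smallest positive integers (x, y) with x² - 776y² = 1, i.e., x² = 776y² + 1.
Try successive y values:
y = 1: x² = 776·1² + 1 = 777, not a perfect square
y = 2: x² = 776·2² + 1 = 3105, not a perfect square
y = 3: x² = 776·3² + 1 = 6985, not a perfect square
... continuing the search (or via continued fractions) ...
y = 7: x² = 776·7² + 1 = 38025, x = 195 ✓

Verify: 195² - 776·7² = 38025 - 38024 = 1 ✓

x = 195, y = 7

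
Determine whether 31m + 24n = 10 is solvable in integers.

Step 1: Compute gcd(31, 24).
gcd(31, 24) = 1

Step 2: Check divisibility.
Does 1 divide 10? 10 = 1 x 10, so yes.

By the theorem on linear Diophantine equations, 31m + 24n = 10 has integer solutions if and only if gcd(31, 24) divides 10. Since 1 | 10, solutions exist.

Yes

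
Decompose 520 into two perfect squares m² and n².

We need to find integers m, n > 0 such that m² + n² = 520.
Trying m = 6: n² = 520 - 6² = 520 - 36 = 484
n = 22
Check: 6² + 22² = 36 + 484 = 520 ✓

520 = 6² + 22²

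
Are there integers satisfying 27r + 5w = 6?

Step 1: Compute gcd(27, 5).
gcd(27, 5) = 1

Step 2: Check divisibility.
Does 1 divide 6? 6 = 1 x 6, so yes.

By the theorem on linear Diophantine equations, 27r + 5w = 6 has integer solutions if and only if gcd(27, 5) divides 6. Since 1 | 6, solutions exist.

Yes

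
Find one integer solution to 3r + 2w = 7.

Step 1: Check solvability.
gcd(3, 2) = 1
Since 1 divides 7, solutions exist.

Step 2: Apply extended Euclidean algorithm to find gcd.
We find integers such that 3*x0 + 2*y0 = 1

Step 3: Scale the particular solution.
Multiply by 7/1 = 7:
r = 7, w = -7

Step 4: Verify.
3*(7) + 2*(-7) = 7 = 7 ✓

r = 7, w = -7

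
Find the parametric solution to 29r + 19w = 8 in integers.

Step 1: Compute gcd(29, 19) = 1.
Since 1 divides 8, solutions exist.

Step 2: Find a particular solution using extended Euclidean algorithm.
We get r₀ = 16, w₀ = -24.
Check: 29*16 + 19*-24 = 8 = 8 ✓

Step 3: Write the general solution.
r = 16 + (19/1)t = 16 + 19t
w = -24 - (29/1)t = -24 - 29t
for any integer t.

r = 16 + 19t, w = -24 - 29t for integer t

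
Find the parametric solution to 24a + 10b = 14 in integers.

Step 1: Compute gcd(24, 10) = 2.
Since 2 divides 14, solutions exist.

Step 2: Find a particular solution using extended Euclidean algorithm.
We get a₀ = -14, b₀ = 35.
Check: 24*-14 + 10*35 = 14 = 14 ✓

Step 3: Write the general solution.
a = -14 + (10/2)t = -14 + 5t
b = 35 - (24/2)t = 35 - 12t
for any integer t.

a = -14 + 5t, b = 35 - 12t for integer t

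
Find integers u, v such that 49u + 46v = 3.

Step 1: Check solvability.
gcd(49, 46) = 1
Since 1 divides 3, solutions exist.

Step 2: Apply extended Euclidean algorithm to find gcd.
We find integers such that 49*x0 + 46*y0 = 1

Step 3: Scale the particular solution.
Multiply by 3/1 = 3:
u = -45, v = 48

Step 4: Verify.
49*(-45) + 46*(48) = 3 = 3 ✓

u = -45, v = 48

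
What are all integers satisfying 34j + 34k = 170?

Step 1: Compute gcd(34, 34) = 34.
Since 34 divides 170, solutions exist.

Step 2: Find a particular solution using extended Euclidean algorithm.
We get j₀ = 0, k₀ = 5.
Check: 34*0 + 34*5 = 170 = 170 ✓

Step 3: Write the general solution.
j = 0 + (34/34)t = 0 + 1t
k = 5 - (34/34)t = 5 - 1t
for any integer t.

j = 0 + 1t, k = 5 - 1t for integer t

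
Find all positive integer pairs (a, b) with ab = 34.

The positive divisors of 34 are: 1, 2, 17, 34.
Each divisor d gives the pair (d, 34/d):
(1, 34), (2, 17), (17, 2), (34, 1)

(1, 34), (2, 17), (17, 2), (34, 1)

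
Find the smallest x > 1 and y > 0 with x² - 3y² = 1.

We seek the smallest positive integers (x, y) with x² - 3y² = 1, i.e., x² = 3y² + 1.
Try successive y values:
y = 1: x² = 3·1² + 1 = 4, x = 2 ✓

Verify: 2² - 3·1² = 4 - 3 = 1 ✓

x = 2, y = 1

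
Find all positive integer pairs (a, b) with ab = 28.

The positive divisors of 28 are: 1, 2, 4, 7, 14, 28.
Each divisor d gives the pair (d, 28/d):
(1, 28), (2, 14), (4, 7), (7, 4), (14, 2), (28, 1)

(1, 28), (2, 14), (4, 7), (7, 4), (14, 2), (28, 1)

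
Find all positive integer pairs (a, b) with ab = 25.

The positive divisors of 25 are: 1, 5, 25.
Each divisor d gives the pair (d, 25/d):
(1, 25), (5, 5), (25, 1)

(1, 25), (5, 5), (25, 1)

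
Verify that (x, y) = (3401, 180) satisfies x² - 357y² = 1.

Compute x² = 3401² = 11566801
Compute 357y² = 357·180² = 357·32400 = 11566800
x² - 357y² = 11566801 - 11566800 = 1
Since this equals 1, (3401, 180) is a solution.

Yes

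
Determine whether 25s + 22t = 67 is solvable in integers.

Step 1: Compute gcd(25, 22).
gcd(25, 22) = 1

Step 2: Check divisibility.
Does 1 divide 67? 67 = 1 x 67, so yes.

By the theorem on linear Diophantine equations, 25s + 22t = 67 has integer solutions if and only if gcd(25, 22) divides 67. Since 1 | 67, solutions exist.

Yes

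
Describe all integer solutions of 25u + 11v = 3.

Step 1: Compute gcd(25, 11) = 1.
Since 1 divides 3, solutions exist.

Step 2: Find a particular solution using extended Euclidean algorithm.
We get u₀ = 12, v₀ = -27.
Check: 25*12 + 11*-27 = 3 = 3 ✓

Step 3: Write the general solution.
u = 12 + (11/1)t = 12 + 11t
v = -27 - (25/1)t = -27 - 25t
for any integer t.

u = 12 + 11t, v = -27 - 25t for integer t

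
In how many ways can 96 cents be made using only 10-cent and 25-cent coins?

We need non-negative integers (x, y) with 10x + 25y = 96.
For each x from 0 to 9, check if (96 - 10x) is a non-negative multiple of 25.
Solutions (x, y): none
Count: 0

0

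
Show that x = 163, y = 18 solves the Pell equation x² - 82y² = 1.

Compute x² = 163² = 26569
Compute 82y² = 82·18² = 82·324 = 26568
x² - 82y² = 26569 - 26568 = 1
Since this equals 1, (163, 18) is a solution.

Yes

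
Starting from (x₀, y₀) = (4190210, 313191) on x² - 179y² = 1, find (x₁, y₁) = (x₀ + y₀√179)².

Solutions to x² - Dy² = 1 are generated by powers of (x₀ + y₀√D).
The next solution satisfies x₁ + y₁√179 = (x₀ + y₀√179)², giving:
x₁ = x₀² + 179y₀² = 4190210² + 179·313191² = 17557859844100 + 17557859844099 = 35115719688199
y₁ = 2x₀y₀ = 2·4190210·313191 = 2624672120220

Verify: 35115719688199² - 179·2624672120220² = 1233113769220166873779863601 - 1233113769220166873779863600 = 1 ✓

x = 35115719688199, y = 2624672120220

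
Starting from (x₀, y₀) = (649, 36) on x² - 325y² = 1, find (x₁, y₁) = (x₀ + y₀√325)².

Solutions to x² - Dy² = 1 are generated by powers of (x₀ + y₀√D).
The next solution satisfies x₁ + y₁√325 = (x₀ + y₀√325)², giving:
x₁ = x₀² + 325y₀² = 649² + 325·36² = 421201 + 421200 = 842401
y₁ = 2x₀y₀ = 2·649·36 = 46728

Verify: 842401² - 325·46728² = 709639444801 - 709639444800 = 1 ✓

x = 842401, y = 46728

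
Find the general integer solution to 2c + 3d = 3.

Step 1: Compute gcd(2, 3) = 1.
Since 1 divides 3, solutions exist.

Step 2: Find a particular solution using extended Euclidean algorithm.
We get c₀ = -3, d₀ = 3.
Check: 2*-3 + 3*3 = 3 = 3 ✓

Step 3: Write the general solution.
c = -3 + (3/1)t = -3 + 3t
d = 3 - (2/1)t = 3 - 2t
for any integer t.

c = -3 + 3t, d = 3 - 2t for integer t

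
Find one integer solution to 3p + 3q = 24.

Step 1: Check solvability.
gcd(3, 3) = 3
Since 3 divides 24, solutions exist.

Step 2: Apply extended Euclidean algorithm to find gcd.
We find integers such that 3*x0 + 3*y0 = 3

Step 3: Scale the particular solution.
Multiply by 24/3 = 8:
p = 0, q = 8

Step 4: Verify.
3*(0) + 3*(8) = 24 = 24 ✓

p = 0, q = 8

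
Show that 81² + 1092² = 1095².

Compute a² + b² = 81² + 1092² = 6561 + 1192464 = 1199025
Compute c² = 1095² = 1199025
Since 1199025 = 1199025, confirmed.

Yes, it is a Pythagorean triple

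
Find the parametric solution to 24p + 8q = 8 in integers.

Step 1: Compute gcd(24, 8) = 8.
Since 8 divides 8, solutions exist.

Step 2: Find a particular solution using extended Euclidean algorithm.
We get p₀ = 0, q₀ = 1.
Check: 24*0 + 8*1 = 8 = 8 ✓

Step 3: Write the general solution.
p = 0 + (8/8)t = 0 + 1t
q = 1 - (24/8)t = 1 - 3t
for any integer t.

p = 0 + 1t, q = 1 - 3t for integer t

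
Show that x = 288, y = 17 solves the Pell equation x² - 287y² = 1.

Compute x² = 288² = 82944
Compute 287y² = 287·17² = 287·289 = 82943
x² - 287y² = 82944 - 82943 = 1
Since this equals 1, (288, 17) is a solution.

Yes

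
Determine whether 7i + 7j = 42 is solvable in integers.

Step 1: Compute gcd(7, 7).
gcd(7, 7) = 7

Step 2: Check divisibility.
Does 7 divide 42? 42 = 7 x 6, so yes.

By the theorem on linear Diophantine equations, 7i + 7j = 42 has integer solutions if and only if gcd(7, 7) divides 42. Since 7 | 42, solutions exist.

Yes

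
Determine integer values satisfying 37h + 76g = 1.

Step 1: Check solvability.
gcd(37, 76) = 1
Since 1 divides 1, solutions exist.

Step 2: Apply extended Euclidean algorithm to find gcd.
We find integers such that 37*x0 + 76*y0 = 1

Step 3: Scale the particular solution.
Multiply by 1/1 = 1:
h = 37, g = -18

Step 4: Verify.
37*(37) + 76*(-18) = 1 = 1 ✓

h = 37, g = -18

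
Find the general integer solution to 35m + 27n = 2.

Step 1: Compute gcd(35, 27) = 1.
Since 1 divides 2, solutions exist.

Step 2: Find a particular solution using extended Euclidean algorithm.
We get m₀ = -20, n₀ = 26.
Check: 35*-20 + 27*26 = 2 = 2 ✓

Step 3: Write the general solution.
m = -20 + (27/1)t = -20 + 27t
n = 26 - (35/1)t = 26 - 35t
for any integer t.

m = -20 + 27t, n = 26 - 35t for integer t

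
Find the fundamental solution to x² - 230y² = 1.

We seek the smallest positive integers (x, y) with x² - 230y² = 1, i.e., x² = 230y² + 1.
Try successive y values:
y = 1: x² = 230·1² + 1 = 231, not a perfect square
y = 2: x² = 230·2² + 1 = 921, not a perfect square
y = 3: x² = 230·3² + 1 = 2071, not a perfect square
... continuing the search (or via continued fractions) ...
y = 6: x² = 230·6² + 1 = 8281, x = 91 ✓

Verify: 91² - 230·6² = 8281 - 8280 = 1 ✓

x = 91, y = 6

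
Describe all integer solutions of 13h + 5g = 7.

Step 1: Compute gcd(13, 5) = 1.
Since 1 divides 7, solutions exist.

Step 2: Find a particular solution using extended Euclidean algorithm.
We get h₀ = 14, g₀ = -35.
Check: 13*14 + 5*-35 = 7 = 7 ✓

Step 3: Write the general solution.
h = 14 + (5/1)t = 14 + 5t
g = -35 - (13/1)t = -35 - 13t
for any integer t.

h = 14 + 5t, g = -35 - 13t for integer t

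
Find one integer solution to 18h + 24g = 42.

Step 1: Check solvability.
gcd(18, 24) = 6
Since 6 divides 42, solutions exist.

Step 2: Apply extended Euclidean algorithm to find gcd.
We find integers such that 18*x0 + 24*y0 = 6

Step 3: Scale the particular solution.
Multiply by 42/6 = 7:
h = -7, g = 7

Step 4: Verify.
18*(-7) + 24*(7) = 42 = 42 ✓

h = -7, g = 7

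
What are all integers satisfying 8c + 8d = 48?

Step 1: Compute gcd(8, 8) = 8.
Since 8 divides 48, solutions exist.

Step 2: Find a particular solution using extended Euclidean algorithm.
We get c₀ = 0, d₀ = 6.
Check: 8*0 + 8*6 = 48 = 48 ✓

Step 3: Write the general solution.
c = 0 + (8/8)t = 0 + 1t
d = 6 - (8/8)t = 6 - 1t
for any integer t.

c = 0 + 1t, d = 6 - 1t for integer t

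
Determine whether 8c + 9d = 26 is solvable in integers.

Step 1: Compute gcd(8, 9).
gcd(8, 9) = 1

Step 2: Check divisibility.
Does 1 divide 26? 26 = 1 x 26, so yes.

By the theorem on linear Diophantine equations, 8c + 9d = 26 has integer solutions if and only if gcd(8, 9) divides 26. Since 1 | 26, solutions exist.

Yes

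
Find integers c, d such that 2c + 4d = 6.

Step 1: Check solvability.
gcd(2, 4) = 2
Since 2 divides 6, solutions exist.

Step 2: Apply extended Euclidean algorithm to find gcd.
We find integers such that 2*x0 + 4*y0 = 2

Step 3: Scale the particular solution.
Multiply by 6/2 = 3:
c = 3, d = 0

Step 4: Verify.
2*(3) + 4*(0) = 6 = 6 ✓

c = 3, d = 0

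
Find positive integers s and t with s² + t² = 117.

We need to find integers s, t > 0 such that s² + t² = 117.
Trying s = 6: t² = 117 - 6² = 117 - 36 = 81
t = 9
Check: 6² + 9² = 36 + 81 = 117 ✓

117 = 6² + 9²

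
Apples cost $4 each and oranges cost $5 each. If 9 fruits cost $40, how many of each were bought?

Let a = apples, o = oranges.
a + o = 9
4a + 5o = 40
Substitute o = 9 - a:
4a + 5(9 - a) = 40
(4 - 5)a = 40 - 45
-1a = -5
a = 5, o = 9 - 5 = 4

Apples: 5, Oranges: 4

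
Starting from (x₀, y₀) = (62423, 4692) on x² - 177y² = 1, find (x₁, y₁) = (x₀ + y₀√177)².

Solutions to x² - Dy² = 1 are generated by powers of (x₀ + y₀√D).
The next solution satisfies x₁ + y₁√177 = (x₀ + y₀√177)², giving:
x₁ = x₀² + 177y₀² = 62423² + 177·4692² = 3896630929 + 3896630928 = 7793261857
y₁ = 2x₀y₀ = 2·62423·4692 = 585777432

Verify: 7793261857² - 177·585777432² = 60734930371771088449 - 60734930371771088448 = 1 ✓

x = 7793261857, y = 585777432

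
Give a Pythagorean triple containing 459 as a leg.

We need the other leg and hypotenuse such that 459² + x² = c².
Take x = 220, c = 509: 459² + 220² = 210681 + 48400 = 259081 = 509² ✓
Triple: (459, 220, 509)

(459, 220, 509)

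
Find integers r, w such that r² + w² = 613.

We need to find integers r, w > 0 such that r² + w² = 613.
Trying r = 17: w² = 613 - 17² = 613 - 289 = 324
w = 18
Check: 17² + 18² = 289 + 324 = 613 ✓

613 = 17² + 18²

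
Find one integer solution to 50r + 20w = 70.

Step 1: Check solvability.
gcd(50, 20) = 10
Since 10 divides 70, solutions exist.

Step 2: Apply extended Euclidean algorithm to find gcd.
We find integers such that 50*x0 + 20*y0 = 10

Step 3: Scale the particular solution.
Multiply by 70/10 = 7:
r = 7, w = -14

Step 4: Verify.
50*(7) + 20*(-14) = 70 = 70 ✓

r = 7, w = -14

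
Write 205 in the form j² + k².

We need to find integers j, k > 0 such that j² + k² = 205.
Trying j = 3: k² = 205 - 3² = 205 - 9 = 196
k = 14
Check: 3² + 14² = 9 + 196 = 205 ✓

205 = 3² + 14²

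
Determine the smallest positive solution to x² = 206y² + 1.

We seek the smallest positive integers (x, y) with x² - 206y² = 1, i.e., x² = 206y² + 1.
Try successive y values:
y = 1: x² = 206·1² + 1 = 207, not a perfect square
y = 2: x² = 206·2² + 1 = 825, not a perfect square
y = 3: x² = 206·3² + 1 = 1855, not a perfect square
... continuing the search (or via continued fractions) ...
y = 4148: x² = 206·4148² + 1 = 3544416225, x = 59535 ✓

Verify: 59535² - 206·4148² = 3544416225 - 3544416224 = 1 ✓

x = 59535, y = 4148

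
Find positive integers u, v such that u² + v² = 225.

Search for u with 225 - u² a perfect square.
u = 9: 225 - 9² = 225 - 81 = 144 = 12² ✓
So u = 9, v = 12.

u = 9, v = 12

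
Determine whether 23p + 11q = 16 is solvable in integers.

Step 1: Compute gcd(23, 11).
gcd(23, 11) = 1

Step 2: Check divisibility.
Does 1 divide 16? 16 = 1 x 16, so yes.

By the theorem on linear Diophantine equations, 23p + 11q = 16 has integer solutions if and only if gcd(23, 11) divides 16. Since 1 | 16, solutions exist.

Yes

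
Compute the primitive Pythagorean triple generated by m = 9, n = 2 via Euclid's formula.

a = m² - n² = 81 - 4 = 77
b = 2mn = 2·9·2 = 36
c = m² + n² = 81 + 4 = 85
Verify: 77² + 36² = 5929 + 1296 = 7225 = 85² ✓

(77, 36, 85)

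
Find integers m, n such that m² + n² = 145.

We need to find integers m, n > 0 such that m² + n² = 145.
Trying m = 1: n² = 145 - 1² = 145 - 1 = 144
n = 12
Check: 1² + 12² = 1 + 144 = 145 ✓

145 = 1² + 12²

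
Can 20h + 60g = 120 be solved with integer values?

Step 1: Compute gcd(20, 60).
gcd(20, 60) = 20

Step 2: Check divisibility.
Does 20 divide 120? 120 = 20 x 6, so yes.

By the theorem on linear Diophantine equations, 20h + 60g = 120 has integer solutions if and only if gcd(20, 60) divides 120. Since 20 | 120, solutions exist.

Yes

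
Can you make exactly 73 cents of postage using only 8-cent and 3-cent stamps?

We need non-negative x, y with 8x + 3y = 73.
gcd(8, 3) = 1 divides 73, so integer solutions exist.
Search for a non-negative one: x = 2 gives 3y = 73 - 16 = 57, so y = 19.
Check: 8·2 + 3·19 = 73 ✓

Yes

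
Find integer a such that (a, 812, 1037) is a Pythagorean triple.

a² = c² - b² = 1037² - 812² = 1075369 - 659344 = 416025
a = sqrt(416025) = 645

645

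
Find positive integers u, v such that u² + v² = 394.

Search for u with 394 - u² a perfect square.
u = 13: 394 - 13² = 394 - 169 = 225 = 15² ✓
So u = 13, v = 15.

u = 13, v = 15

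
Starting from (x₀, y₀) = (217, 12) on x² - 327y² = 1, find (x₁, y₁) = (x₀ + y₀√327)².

Solutions to x² - Dy² = 1 are generated by powers of (x₀ + y₀√D).
The next solution satisfies x₁ + y₁√327 = (x₀ + y₀√327)², giving:
x₁ = x₀² + 327y₀² = 217² + 327·12² = 47089 + 47088 = 94177
y₁ = 2x₀y₀ = 2·217·12 = 5208

Verify: 94177² - 327·5208² = 8869307329 - 8869307328 = 1 ✓

x = 94177, y = 5208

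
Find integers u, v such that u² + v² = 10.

We need to find integers u, v > 0 such that u² + v² = 10.
Trying u = 1: v² = 10 - 1² = 10 - 1 = 9
v = 3
Check: 1² + 3² = 1 + 9 = 10 ✓

10 = 1² + 3²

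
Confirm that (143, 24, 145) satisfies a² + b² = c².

Compute a² + b² = 143² + 24² = 20449 + 576 = 21025
Compute c² = 145² = 21025
Since 21025 = 21025, confirmed.

Yes, it is a Pythagorean triple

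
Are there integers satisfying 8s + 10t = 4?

Step 1: Compute gcd(8, 10).
gcd(8, 10) = 2

Step 2: Check divisibility.
Does 2 divide 4? 4 = 2 x 2, so yes.

By the theorem on linear Diophantine equations, 8s + 10t = 4 has integer solutions if and only if gcd(8, 10) divides 4. Since 2 | 4, solutions exist.

Yes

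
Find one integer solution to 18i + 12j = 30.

Step 1: Check solvability.
gcd(18, 12) = 6
Since 6 divides 30, solutions exist.

Step 2: Apply extended Euclidean algorithm to find gcd.
We find integers such that 18*x0 + 12*y0 = 6

Step 3: Scale the particular solution.
Multiply by 30/6 = 5:
i = 5, j = -5

Step 4: Verify.
18*(5) + 12*(-5) = 30 = 30 ✓

i = 5, j = -5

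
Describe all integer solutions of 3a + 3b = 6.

Step 1: Compute gcd(3, 3) = 3.
Since 3 divides 6, solutions exist.

Step 2: Find a particular solution using extended Euclidean algorithm.
We get a₀ = 0, b₀ = 2.
Check: 3*0 + 3*2 = 6 = 6 ✓

Step 3: Write the general solution.
a = 0 + (3/3)t = 0 + 1t
b = 2 - (3/3)t = 2 - 1t
for any integer t.

a = 0 + 1t, b = 2 - 1t for integer t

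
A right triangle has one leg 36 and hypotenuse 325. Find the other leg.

a² = c² - b² = 105625 - 1296 = 104329
a = 323

323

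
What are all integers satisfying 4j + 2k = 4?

Step 1: Compute gcd(4, 2) = 2.
Since 2 divides 4, solutions exist.

Step 2: Find a particular solution using extended Euclidean algorithm.
We get j₀ = 0, k₀ = 2.
Check: 4*0 + 2*2 = 4 = 4 ✓

Step 3: Write the general solution.
j = 0 + (2/2)t = 0 + 1t
k = 2 - (4/2)t = 2 - 2t
for any integer t.

j = 0 + 1t, k = 2 - 2t for integer t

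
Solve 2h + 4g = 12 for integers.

Step 1: Check solvability.
gcd(2, 4) = 2
Since 2 divides 12, solutions exist.

Step 2: Apply extended Euclidean algorithm to find gcd.
We find integers such that 2*x0 + 4*y0 = 2

Step 3: Scale the particular solution.
Multiply by 12/2 = 6:
h = 6, g = 0

Step 4: Verify.
2*(6) + 4*(0) = 12 = 12 ✓

h = 6, g = 0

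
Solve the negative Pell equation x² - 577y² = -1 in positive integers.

We need x² = 577y² - 1. Try successive y:
y = 1: x² = 577·1² - 1 = 576 = 24² ✓
Check: 24² - 577·1² = 576 - 577 = -1 ✓

x = 24, y = 1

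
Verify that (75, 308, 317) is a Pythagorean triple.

Compute a² + b²:
75² + 308² = 5625 + 94864 = 100489
Compute c²:
317² = 100489
Since 100489 = 100489, it is a Pythagorean triple.

Yes, it is a Pythagorean triple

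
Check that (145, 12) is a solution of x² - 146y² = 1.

Compute x² = 145² = 21025
Compute 146y² = 146·12² = 146·144 = 21024
x² - 146y² = 21025 - 21024 = 1
Since this equals 1, (145, 12) is a solution.

Yes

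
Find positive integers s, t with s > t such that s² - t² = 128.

Factor: s² - t² = (s+t)(s-t) = 128.
We need two factors of 128 with the same parity.
Use s+t = 64 and s-t = 2 (product 64·2 = 128).
Adding: 2s = 66, so s = 33.
Subtracting: 2t = 62, so t = 31.
Check: 33² - 31² = 1089 - 961 = 128 ✓

s = 33, t = 31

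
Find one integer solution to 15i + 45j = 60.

Step 1: Check solvability.
gcd(15, 45) = 15
Since 15 divides 60, solutions exist.

Step 2: Apply extended Euclidean algorithm to find gcd.
We find integers such that 15*x0 + 45*y0 = 15

Step 3: Scale the particular solution.
Multiply by 60/15 = 4:
i = 4, j = 0

Step 4: Verify.
15*(4) + 45*(0) = 60 = 60 ✓

i = 4, j = 0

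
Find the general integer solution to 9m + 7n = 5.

Step 1: Compute gcd(9, 7) = 1.
Since 1 divides 5, solutions exist.

Step 2: Find a particular solution using extended Euclidean algorithm.
We get m₀ = -15, n₀ = 20.
Check: 9*-15 + 7*20 = 5 = 5 ✓

Step 3: Write the general solution.
m = -15 + (7/1)t = -15 + 7t
n = 20 - (9/1)t = 20 - 9t
for any integer t.

m = -15 + 7t, n = 20 - 9t for integer t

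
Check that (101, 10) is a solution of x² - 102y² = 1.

Compute x² = 101² = 10201
Compute 102y² = 102·10² = 102·100 = 10200
x² - 102y² = 10201 - 10200 = 1
Since this equals 1, (101, 10) is a solution.

Yes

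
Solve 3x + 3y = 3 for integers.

Step 1: Check solvability.
gcd(3, 3) = 3
Since 3 divides 3, solutions exist.

Step 2: Apply extended Euclidean algorithm to find gcd.
We find integers such that 3*x0 + 3*y0 = 3

Step 3: Scale the particular solution.
Multiply by 3/3 = 1:
x = 0, y = 1

Step 4: Verify.
3*(0) + 3*(1) = 3 = 3 ✓

x = 0, y = 1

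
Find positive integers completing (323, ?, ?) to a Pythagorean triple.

We need the other leg and hypotenuse such that 323² + x² = c².
Take x = 36, c = 325: 323² + 36² = 104329 + 1296 = 105625 = 325² ✓
Triple: (323, 36, 325)

(323, 36, 325)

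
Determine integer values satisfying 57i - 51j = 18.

Step 1: Check solvability.
gcd(57, 51) = 3
Since 3 divides 18, solutions exist.

Step 2: Apply extended Euclidean algorithm to find gcd.
We find integers such that 57*x0 + 51*y0 = 3

Step 3: Scale the particular solution.
Multiply by 18/3 = 6:
i = -48, j = -54

Step 4: Verify.
57*(-48) - 51*(-54) = 18 = 18 ✓

i = -48, j = -54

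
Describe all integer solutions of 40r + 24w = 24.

Step 1: Compute gcd(40, 24) = 8.
Since 8 divides 24, solutions exist.

Step 2: Find a particular solution using extended Euclidean algorithm.
We get r₀ = -3, w₀ = 6.
Check: 40*-3 + 24*6 = 24 = 24 ✓

Step 3: Write the general solution.
r = -3 + (24/8)t = -3 + 3t
w = 6 - (40/8)t = 6 - 5t
for any integer t.

r = -3 + 3t, w = 6 - 5t for integer t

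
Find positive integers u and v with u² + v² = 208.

We need to find integers u, v > 0 such that u² + v² = 208.
Trying u = 8: v² = 208 - 8² = 208 - 64 = 144
v = 12
Check: 8² + 12² = 64 + 144 = 208 ✓

208 = 8² + 12²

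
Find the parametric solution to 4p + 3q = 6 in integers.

Step 1: Compute gcd(4, 3) = 1.
Since 1 divides 6, solutions exist.

Step 2: Find a particular solution using extended Euclidean algorithm.
We get p₀ = 6, q₀ = -6.
Check: 4*6 + 3*-6 = 6 = 6 ✓

Step 3: Write the general solution.
p = 6 + (3/1)t = 6 + 3t
q = -6 - (4/1)t = -6 - 4t
for any integer t.

p = 6 + 3t, q = -6 - 4t for integer t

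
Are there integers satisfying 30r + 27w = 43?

Step 1: Compute gcd(30, 27).
gcd(30, 27) = 3

Step 2: Check divisibility.
Does 3 divide 43? 43 = 3 x 14 + 1, so no.

By the theorem on linear Diophantine equations, 30r + 27w = 43 has integer solutions if and only if gcd(30, 27) divides 43. Since 3 does not divide 43, no solutions exist.

No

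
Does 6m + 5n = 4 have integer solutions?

Step 1: Compute gcd(6, 5).
gcd(6, 5) = 1

Step 2: Check divisibility.
Does 1 divide 4? 4 = 1 x 4, so yes.

By the theorem on linear Diophantine equations, 6m + 5n = 4 has integer solutions if and only if gcd(6, 5) divides 4. Since 1 | 4, solutions exist.

Yes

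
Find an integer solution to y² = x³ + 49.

Try small integer x values and check whether x³ + 49 is a perfect square.
x = 0: x³ + 49 = 0³ + 49 = 0 + 49 = 49
Is 49 a perfect square? 7² = 49 ✓
So (x, y) = (0, 7) is a solution.

x = 0, y = 7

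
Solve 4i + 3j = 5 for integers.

Step 1: Check solvability.
gcd(4, 3) = 1
Since 1 divides 5, solutions exist.

Step 2: Apply extended Euclidean algorithm to find gcd.
We find integers such that 4*x0 + 3*y0 = 1

Step 3: Scale the particular solution.
Multiply by 5/1 = 5:
i = 5, j = -5

Step 4: Verify.
4*(5) + 3*(-5) = 5 = 5 ✓

i = 5, j = -5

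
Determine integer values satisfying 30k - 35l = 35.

Step 1: Check solvability.
gcd(30, 35) = 5
Since 5 divides 35, solutions exist.

Step 2: Apply extended Euclidean algorithm to find gcd.
We find integers such that 30*x0 + 35*y0 = 5

Step 3: Scale the particular solution.
Multiply by 35/5 = 7:
k = -7, l = -7

Step 4: Verify.
30*(-7) - 35*(-7) = 35 = 35 ✓

k = -7, l = -7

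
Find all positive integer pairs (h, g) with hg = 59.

The positive divisors of 59 are: 1, 59.
Each divisor d gives the pair (d, 59/d):
(1, 59), (59, 1)

(1, 59), (59, 1)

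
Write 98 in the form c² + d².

We need to find integers c, d > 0 such that c² + d² = 98.
Trying c = 7: d² = 98 - 7² = 98 - 49 = 49
d = 7
Check: 7² + 7² = 49 + 49 = 98 ✓

98 = 7² + 7²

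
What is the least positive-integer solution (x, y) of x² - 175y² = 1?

We seek the smallest positive integers (x, y) with x² - 175y² = 1, i.e., x² = 175y² + 1.
Try successive y values:
y = 1: x² = 175·1² + 1 = 176, not a perfect square
y = 2: x² = 175·2² + 1 = 701, not a perfect square
y = 3: x² = 175·3² + 1 = 1576, not a perfect square
... continuing the search (or via continued fractions) ...
y = 153: x² = 175·153² + 1 = 4096576, x = 2024 ✓

Verify: 2024² - 175·153² = 4096576 - 4096575 = 1 ✓

x = 2024, y = 153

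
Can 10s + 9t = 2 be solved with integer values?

Step 1: Compute gcd(10, 9).
gcd(10, 9) = 1

Step 2: Check divisibility.
Does 1 divide 2? 2 = 1 x 2, so yes.

By the theorem on linear Diophantine equations, 10s + 9t = 2 has integer solutions if and only if gcd(10, 9) divides 2. Since 1 | 2, solutions exist.

Yes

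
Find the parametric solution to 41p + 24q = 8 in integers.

Step 1: Compute gcd(41, 24) = 1.
Since 1 divides 8, solutions exist.

Step 2: Find a particular solution using extended Euclidean algorithm.
We get p₀ = -56, q₀ = 96.
Check: 41*-56 + 24*96 = 8 = 8 ✓

Step 3: Write the general solution.
p = -56 + (24/1)t = -56 + 24t
q = 96 - (41/1)t = 96 - 41t
for any integer t.

p = -56 + 24t, q = 96 - 41t for integer t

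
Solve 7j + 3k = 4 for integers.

Step 1: Check solvability.
gcd(7, 3) = 1
Since 1 divides 4, solutions exist.

Step 2: Apply extended Euclidean algorithm to find gcd.
We find integers such that 7*x0 + 3*y0 = 1

Step 3: Scale the particular solution.
Multiply by 4/1 = 4:
j = 4, k = -8

Step 4: Verify.
7*(4) + 3*(-8) = 4 = 4 ✓

j = 4, k = -8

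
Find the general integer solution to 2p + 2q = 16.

Step 1: Compute gcd(2, 2) = 2.
Since 2 divides 16, solutions exist.

Step 2: Find a particular solution using extended Euclidean algorithm.
We get p₀ = 0, q₀ = 8.
Check: 2*0 + 2*8 = 16 = 16 ✓

Step 3: Write the general solution.
p = 0 + (2/2)t = 0 + 1t
q = 8 - (2/2)t = 8 - 1t
for any integer t.

p = 0 + 1t, q = 8 - 1t for integer t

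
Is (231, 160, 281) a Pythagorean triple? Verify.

Compute a² + b² = 231² + 160² = 53361 + 25600 = 78961
Compute c² = 281² = 78961
Since 78961 = 78961, confirmed.

Yes, it is a Pythagorean triple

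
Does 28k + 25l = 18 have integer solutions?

Step 1: Compute gcd(28, 25).
gcd(28, 25) = 1

Step 2: Check divisibility.
Does 1 divide 18? 18 = 1 x 18, so yes.

By the theorem on linear Diophantine equations, 28k + 25l = 18 has integer solutions if and only if gcd(28, 25) divides 18. Since 1 | 18, solutions exist.

Yes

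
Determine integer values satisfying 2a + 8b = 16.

Step 1: Check solvability.
gcd(2, 8) = 2
Since 2 divides 16, solutions exist.

Step 2: Apply extended Euclidean algorithm to find gcd.
We find integers such that 2*x0 + 8*y0 = 2

Step 3: Scale the particular solution.
Multiply by 16/2 = 8:
a = 8, b = 0

Step 4: Verify.
2*(8) + 8*(0) = 16 = 16 ✓

a = 8, b = 0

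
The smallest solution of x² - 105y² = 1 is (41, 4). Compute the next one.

Solutions to x² - Dy² = 1 are generated by powers of (x₀ + y₀√D).
The next solution satisfies x₁ + y₁√105 = (x₀ + y₀√105)², giving:
x₁ = x₀² + 105y₀² = 41² + 105·4² = 1681 + 1680 = 3361
y₁ = 2x₀y₀ = 2·41·4 = 328

Verify: 3361² - 105·328² = 11296321 - 11296320 = 1 ✓

x = 3361, y = 328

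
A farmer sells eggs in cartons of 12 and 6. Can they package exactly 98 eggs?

We need non-negative a, b with 12a + 6b = 98.
gcd(12, 6) = 6, and 6 does not divide 98.
No integer solutions exist.

No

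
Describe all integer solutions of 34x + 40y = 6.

Step 1: Compute gcd(34, 40) = 2.
Since 2 divides 6, solutions exist.

Step 2: Find a particular solution using extended Euclidean algorithm.
We get x₀ = -21, y₀ = 18.
Check: 34*-21 + 40*18 = 6 = 6 ✓

Step 3: Write the general solution.
x = -21 + (40/2)t = -21 + 20t
y = 18 - (34/2)t = 18 - 17t
for any integer t.

x = -21 + 20t, y = 18 - 17t for integer t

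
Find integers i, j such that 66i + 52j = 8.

Step 1: Check solvability.
gcd(66, 52) = 2
Since 2 divides 8, solutions exist.

Step 2: Apply extended Euclidean algorithm to find gcd.
We find integers such that 66*x0 + 52*y0 = 2

Step 3: Scale the particular solution.
Multiply by 8/2 = 4:
i = -44, j = 56

Step 4: Verify.
66*(-44) + 52*(56) = 8 = 8 ✓

i = -44, j = 56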